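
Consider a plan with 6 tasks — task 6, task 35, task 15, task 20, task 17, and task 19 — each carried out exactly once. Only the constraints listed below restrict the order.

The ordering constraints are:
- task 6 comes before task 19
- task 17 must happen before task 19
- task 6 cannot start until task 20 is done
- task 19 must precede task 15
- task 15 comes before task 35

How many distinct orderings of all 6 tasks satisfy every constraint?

2 tasks have no prerequisites (task 20, task 17), so any of them could come first.
Systematically extending each partial ordering one task at a time and counting, there are 3 complete orderings.

3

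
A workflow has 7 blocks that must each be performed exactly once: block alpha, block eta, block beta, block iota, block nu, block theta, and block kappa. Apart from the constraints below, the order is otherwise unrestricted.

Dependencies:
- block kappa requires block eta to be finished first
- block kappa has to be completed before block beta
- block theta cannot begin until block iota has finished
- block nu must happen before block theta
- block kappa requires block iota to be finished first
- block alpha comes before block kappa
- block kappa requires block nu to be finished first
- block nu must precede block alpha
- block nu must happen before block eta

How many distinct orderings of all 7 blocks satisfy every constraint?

34

The blocks with no prerequisites are block iota, block nu; any of them can be placed first.
Enumerating by repeatedly choosing an available block (one whose prerequisites are all placed) gives 34 distinct complete orderings.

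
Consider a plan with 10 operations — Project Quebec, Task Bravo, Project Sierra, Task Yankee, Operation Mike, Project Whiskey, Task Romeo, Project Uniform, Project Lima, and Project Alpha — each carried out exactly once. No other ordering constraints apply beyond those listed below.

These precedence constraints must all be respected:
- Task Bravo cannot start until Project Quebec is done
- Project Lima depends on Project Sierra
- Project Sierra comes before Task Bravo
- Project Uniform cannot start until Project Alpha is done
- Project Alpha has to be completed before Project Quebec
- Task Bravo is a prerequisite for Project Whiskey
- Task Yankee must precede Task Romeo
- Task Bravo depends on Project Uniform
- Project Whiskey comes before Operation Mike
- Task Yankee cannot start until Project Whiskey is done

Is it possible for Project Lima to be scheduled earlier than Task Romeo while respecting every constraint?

Yes

The constraints leave Project Lima and Task Romeo unordered relative to each other; nothing requires Task Romeo earlier.
So a valid ordering placing Project Lima earlier than Task Romeo exists.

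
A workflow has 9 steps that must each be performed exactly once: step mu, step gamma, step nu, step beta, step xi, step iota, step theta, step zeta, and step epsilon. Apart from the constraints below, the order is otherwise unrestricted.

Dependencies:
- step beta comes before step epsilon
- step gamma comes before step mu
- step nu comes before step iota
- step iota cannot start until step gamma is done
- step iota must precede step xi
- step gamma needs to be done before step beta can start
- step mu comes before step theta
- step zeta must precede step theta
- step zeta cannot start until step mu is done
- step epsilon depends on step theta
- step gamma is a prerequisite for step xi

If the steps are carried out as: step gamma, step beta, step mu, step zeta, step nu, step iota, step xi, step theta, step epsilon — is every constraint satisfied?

Going through the constraints one by one, each required predecessor appears earlier in the sequence than its dependent — e.g. step beta (position 2) is before step epsilon (position 9), as required.

Yes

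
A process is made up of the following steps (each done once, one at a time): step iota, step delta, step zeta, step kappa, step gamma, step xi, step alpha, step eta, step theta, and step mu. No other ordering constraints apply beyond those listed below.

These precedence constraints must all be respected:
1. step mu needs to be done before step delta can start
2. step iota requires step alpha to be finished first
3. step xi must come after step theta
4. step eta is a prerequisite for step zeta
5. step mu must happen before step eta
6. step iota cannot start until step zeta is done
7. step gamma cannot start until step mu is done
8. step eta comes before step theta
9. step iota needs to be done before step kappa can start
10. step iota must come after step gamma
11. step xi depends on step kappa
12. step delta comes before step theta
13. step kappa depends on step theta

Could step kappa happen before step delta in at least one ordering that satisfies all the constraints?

The constraints give a chain step delta → step theta → step kappa, which forces step delta before step kappa.
Hence step kappa can never be scheduled before step delta.

No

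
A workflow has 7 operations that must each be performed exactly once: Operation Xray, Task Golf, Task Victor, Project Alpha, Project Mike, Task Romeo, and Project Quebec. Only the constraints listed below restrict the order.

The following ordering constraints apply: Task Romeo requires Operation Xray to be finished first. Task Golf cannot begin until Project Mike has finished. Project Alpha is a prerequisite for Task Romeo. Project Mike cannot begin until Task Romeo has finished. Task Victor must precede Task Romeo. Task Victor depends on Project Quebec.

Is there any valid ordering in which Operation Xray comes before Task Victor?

The constraints leave Operation Xray and Task Victor unordered relative to each other; nothing requires Task Victor earlier.
That means at least one valid schedule has Operation Xray before Task Victor.

Yes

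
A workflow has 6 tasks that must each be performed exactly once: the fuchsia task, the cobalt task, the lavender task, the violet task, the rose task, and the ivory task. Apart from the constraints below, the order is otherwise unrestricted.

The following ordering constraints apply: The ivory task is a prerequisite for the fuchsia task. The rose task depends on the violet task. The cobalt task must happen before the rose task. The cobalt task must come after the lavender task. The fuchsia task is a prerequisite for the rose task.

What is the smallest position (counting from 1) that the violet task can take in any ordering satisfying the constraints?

1

Nothing is required before the violet task; it can be the very first task.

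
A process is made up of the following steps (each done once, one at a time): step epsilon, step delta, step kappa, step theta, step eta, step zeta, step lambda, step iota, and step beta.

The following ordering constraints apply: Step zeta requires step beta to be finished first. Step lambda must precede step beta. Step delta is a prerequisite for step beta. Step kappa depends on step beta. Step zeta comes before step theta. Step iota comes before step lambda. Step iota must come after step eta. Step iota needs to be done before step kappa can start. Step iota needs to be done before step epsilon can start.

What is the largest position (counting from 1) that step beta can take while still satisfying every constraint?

Following every chain forward from step beta, the steps that must come later are step kappa, step theta, step zeta — 3 of them.
So at least 3 steps follow step beta, putting step beta no later than position 6. That position is achievable by scheduling everything else first.

6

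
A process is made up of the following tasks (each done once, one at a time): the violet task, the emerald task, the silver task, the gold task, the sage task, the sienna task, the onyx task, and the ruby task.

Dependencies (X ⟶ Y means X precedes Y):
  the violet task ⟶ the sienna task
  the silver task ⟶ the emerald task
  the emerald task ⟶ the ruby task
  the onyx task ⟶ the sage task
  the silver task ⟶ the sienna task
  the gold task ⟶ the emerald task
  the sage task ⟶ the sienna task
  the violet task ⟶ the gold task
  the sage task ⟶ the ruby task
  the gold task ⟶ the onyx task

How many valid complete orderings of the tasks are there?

2 tasks have no prerequisites (the violet task, the silver task), so any of them could come first.
Enumerating by repeatedly choosing an available task (one whose prerequisites are all placed) gives 29 distinct complete orderings.

29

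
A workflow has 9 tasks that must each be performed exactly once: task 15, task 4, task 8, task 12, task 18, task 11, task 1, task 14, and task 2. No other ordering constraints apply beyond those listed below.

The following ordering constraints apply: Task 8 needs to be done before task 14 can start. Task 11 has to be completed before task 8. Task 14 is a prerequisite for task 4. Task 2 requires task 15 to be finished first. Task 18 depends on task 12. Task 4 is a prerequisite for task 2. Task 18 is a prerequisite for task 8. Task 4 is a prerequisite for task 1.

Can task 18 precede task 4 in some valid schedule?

Yes

Task 18 is actually forced before task 4 by the constraints, so certainly some valid ordering has task 18 first.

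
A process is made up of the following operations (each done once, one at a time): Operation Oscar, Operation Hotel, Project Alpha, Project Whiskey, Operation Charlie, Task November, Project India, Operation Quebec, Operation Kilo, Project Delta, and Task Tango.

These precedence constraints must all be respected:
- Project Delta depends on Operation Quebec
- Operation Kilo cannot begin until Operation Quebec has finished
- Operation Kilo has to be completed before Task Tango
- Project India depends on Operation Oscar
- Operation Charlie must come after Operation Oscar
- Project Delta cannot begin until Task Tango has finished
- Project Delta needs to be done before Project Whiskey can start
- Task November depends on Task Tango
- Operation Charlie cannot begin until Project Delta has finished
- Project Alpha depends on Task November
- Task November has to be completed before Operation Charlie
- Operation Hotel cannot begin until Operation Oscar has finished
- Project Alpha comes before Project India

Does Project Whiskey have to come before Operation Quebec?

No

The constraints actually force Operation Quebec before Project Whiskey (via Operation Quebec → Project Delta → Project Whiskey), not the other way around.
So Project Whiskey never precedes Operation Quebec.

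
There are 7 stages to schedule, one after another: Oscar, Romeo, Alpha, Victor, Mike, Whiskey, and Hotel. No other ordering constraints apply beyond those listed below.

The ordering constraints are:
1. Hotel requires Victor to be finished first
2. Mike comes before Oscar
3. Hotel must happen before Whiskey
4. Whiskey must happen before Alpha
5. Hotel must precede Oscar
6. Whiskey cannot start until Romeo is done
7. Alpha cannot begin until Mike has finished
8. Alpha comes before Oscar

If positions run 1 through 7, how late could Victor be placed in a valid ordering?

3

The stages that are forced after Victor, directly or by a chain of constraints, are Oscar, Alpha, Whiskey, Hotel. That's 4 stages.
So at least 4 stages follow Victor, putting Victor no later than position 3. That position is achievable by scheduling everything else first.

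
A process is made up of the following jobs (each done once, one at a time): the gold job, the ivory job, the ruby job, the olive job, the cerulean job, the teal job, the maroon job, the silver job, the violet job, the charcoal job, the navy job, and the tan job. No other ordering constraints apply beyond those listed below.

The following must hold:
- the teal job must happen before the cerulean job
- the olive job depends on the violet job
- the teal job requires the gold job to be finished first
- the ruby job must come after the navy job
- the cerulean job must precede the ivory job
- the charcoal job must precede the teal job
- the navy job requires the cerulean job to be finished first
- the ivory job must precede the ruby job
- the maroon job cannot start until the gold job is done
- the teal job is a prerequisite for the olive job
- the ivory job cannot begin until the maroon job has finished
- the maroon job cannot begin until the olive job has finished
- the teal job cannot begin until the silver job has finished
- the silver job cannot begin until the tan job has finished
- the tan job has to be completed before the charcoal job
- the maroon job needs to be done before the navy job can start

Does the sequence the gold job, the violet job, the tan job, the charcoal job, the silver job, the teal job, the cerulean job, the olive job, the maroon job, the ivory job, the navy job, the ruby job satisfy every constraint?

Checking each listed constraint against this order: for instance, the gold job is in position 1 and the maroon job in position 9, so that constraint holds — and the remaining constraints check out the same way.

Yes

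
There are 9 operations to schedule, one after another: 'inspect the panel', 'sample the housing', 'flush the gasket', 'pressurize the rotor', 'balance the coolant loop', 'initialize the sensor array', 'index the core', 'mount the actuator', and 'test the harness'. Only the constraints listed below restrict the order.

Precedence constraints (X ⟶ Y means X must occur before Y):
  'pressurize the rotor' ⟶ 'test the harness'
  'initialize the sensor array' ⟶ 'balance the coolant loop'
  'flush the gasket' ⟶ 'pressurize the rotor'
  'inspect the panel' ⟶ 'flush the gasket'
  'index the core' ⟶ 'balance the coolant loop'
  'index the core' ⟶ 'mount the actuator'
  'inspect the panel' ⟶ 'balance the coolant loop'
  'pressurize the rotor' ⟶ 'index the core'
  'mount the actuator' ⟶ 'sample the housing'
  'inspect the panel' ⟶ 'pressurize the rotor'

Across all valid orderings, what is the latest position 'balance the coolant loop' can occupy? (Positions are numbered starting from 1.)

No constraint forces any operation after 'balance the coolant loop', so it can be placed last, in position 9.

9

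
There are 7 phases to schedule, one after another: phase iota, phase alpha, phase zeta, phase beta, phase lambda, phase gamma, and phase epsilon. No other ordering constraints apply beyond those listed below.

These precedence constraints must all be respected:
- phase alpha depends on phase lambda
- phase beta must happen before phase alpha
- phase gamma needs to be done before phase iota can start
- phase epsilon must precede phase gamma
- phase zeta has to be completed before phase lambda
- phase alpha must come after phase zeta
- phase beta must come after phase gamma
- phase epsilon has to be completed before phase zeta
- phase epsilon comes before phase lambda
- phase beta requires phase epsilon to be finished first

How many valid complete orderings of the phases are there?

Only phase epsilon has no prerequisites, so it must go first.
Enumerating by repeatedly choosing an available phase (one whose prerequisites are all placed) gives 26 distinct complete orderings.

26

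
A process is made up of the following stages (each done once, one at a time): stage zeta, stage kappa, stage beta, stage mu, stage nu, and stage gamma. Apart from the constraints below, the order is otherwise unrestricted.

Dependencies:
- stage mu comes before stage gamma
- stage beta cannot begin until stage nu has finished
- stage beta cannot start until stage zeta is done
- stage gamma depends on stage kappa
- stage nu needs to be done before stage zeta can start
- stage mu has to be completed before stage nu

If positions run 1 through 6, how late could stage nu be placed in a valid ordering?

4

Following every chain forward from stage nu, the stages that must come later are stage zeta, stage beta — 2 of them.
So at least 2 stages follow stage nu, putting stage nu no later than position 4. That position is achievable by scheduling everything else first.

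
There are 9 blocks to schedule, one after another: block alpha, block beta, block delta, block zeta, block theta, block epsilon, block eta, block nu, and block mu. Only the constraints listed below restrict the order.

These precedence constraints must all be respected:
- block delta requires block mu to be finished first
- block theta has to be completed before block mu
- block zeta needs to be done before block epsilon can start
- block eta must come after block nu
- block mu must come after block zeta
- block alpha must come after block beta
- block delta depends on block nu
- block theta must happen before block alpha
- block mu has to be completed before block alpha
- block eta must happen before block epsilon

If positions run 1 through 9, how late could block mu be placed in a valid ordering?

7

The blocks that are forced after block mu, directly or by a chain of constraints, are block alpha, block delta. That's 2 blocks.
With 2 mandatory successors out of 9 blocks total, the latest slot for block mu is 9−2 = 7, and it's reachable by doing all non-successors before block mu.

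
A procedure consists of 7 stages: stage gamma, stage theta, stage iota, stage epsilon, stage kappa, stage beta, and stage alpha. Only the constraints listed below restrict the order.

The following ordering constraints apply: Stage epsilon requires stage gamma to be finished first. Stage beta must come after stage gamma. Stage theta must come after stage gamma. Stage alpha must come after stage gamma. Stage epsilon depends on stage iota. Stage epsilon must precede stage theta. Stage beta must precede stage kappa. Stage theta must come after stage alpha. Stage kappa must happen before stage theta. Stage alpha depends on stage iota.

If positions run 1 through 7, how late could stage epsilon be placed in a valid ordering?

6

The only stage forced after stage epsilon (directly or by a chain) is stage theta.
So at least 1 stage follows stage epsilon, putting stage epsilon no later than position 6. That position is achievable by scheduling everything else first.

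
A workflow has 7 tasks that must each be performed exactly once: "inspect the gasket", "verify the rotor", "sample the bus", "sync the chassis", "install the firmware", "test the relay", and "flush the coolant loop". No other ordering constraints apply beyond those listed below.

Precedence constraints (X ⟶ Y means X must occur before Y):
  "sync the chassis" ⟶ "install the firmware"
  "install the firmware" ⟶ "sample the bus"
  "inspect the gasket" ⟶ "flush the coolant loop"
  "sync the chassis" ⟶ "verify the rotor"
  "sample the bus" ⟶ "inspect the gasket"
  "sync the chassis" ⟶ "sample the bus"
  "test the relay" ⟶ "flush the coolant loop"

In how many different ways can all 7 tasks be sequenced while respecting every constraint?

29

2 tasks have no prerequisites ("sync the chassis", "test the relay"), so any of them could come first.
Counting all ways to extend the partial order to a total order gives 29.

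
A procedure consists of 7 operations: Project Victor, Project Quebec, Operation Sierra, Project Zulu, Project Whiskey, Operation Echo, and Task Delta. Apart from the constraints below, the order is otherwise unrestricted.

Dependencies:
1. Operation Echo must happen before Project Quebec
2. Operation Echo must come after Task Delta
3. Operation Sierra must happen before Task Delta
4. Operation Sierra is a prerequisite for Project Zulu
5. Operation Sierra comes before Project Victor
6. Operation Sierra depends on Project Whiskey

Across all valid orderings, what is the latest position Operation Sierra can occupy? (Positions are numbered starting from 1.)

2

Every operation that must follow Operation Sierra has to come after it. Tracing all chains starting from Operation Sierra, those operations are: Project Victor, Project Quebec, Project Zulu, Operation Echo, Task Delta — 5 in total.
So at least 5 operations follow Operation Sierra, putting Operation Sierra no later than position 2. That position is achievable by scheduling everything else first.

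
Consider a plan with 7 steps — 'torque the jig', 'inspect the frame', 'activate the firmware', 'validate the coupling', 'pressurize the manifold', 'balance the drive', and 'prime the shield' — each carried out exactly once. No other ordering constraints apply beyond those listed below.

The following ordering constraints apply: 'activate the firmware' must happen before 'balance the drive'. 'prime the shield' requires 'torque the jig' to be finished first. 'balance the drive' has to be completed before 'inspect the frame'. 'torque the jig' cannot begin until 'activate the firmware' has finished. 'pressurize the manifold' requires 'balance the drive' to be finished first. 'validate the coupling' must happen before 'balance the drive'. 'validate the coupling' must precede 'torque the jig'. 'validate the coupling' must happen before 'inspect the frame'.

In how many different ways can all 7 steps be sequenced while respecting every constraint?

The steps with no prerequisites are 'activate the firmware', 'validate the coupling'; any of them can be placed first.
Counting all ways to extend the partial order to a total order gives 40.

40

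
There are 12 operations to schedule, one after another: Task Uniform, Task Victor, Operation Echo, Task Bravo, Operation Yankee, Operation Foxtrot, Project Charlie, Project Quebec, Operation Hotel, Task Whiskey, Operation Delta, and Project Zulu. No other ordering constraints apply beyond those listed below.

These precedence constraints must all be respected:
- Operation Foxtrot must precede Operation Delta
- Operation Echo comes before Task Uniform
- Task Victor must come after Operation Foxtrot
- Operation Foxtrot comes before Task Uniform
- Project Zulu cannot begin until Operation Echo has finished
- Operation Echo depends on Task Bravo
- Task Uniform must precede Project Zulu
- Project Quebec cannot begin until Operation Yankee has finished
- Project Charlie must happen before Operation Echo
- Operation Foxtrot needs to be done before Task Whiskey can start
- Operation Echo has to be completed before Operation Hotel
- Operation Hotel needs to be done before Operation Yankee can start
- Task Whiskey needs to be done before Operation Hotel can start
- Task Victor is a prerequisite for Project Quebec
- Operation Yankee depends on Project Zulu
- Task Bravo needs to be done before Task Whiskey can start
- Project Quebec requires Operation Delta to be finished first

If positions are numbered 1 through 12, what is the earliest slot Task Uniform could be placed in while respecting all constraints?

Working backwards through the constraints from Task Uniform, its full set of required predecessors is Operation Echo, Task Bravo, Operation Foxtrot, Project Charlie — 4 of them.
With 4 mandatory predecessors, the earliest Task Uniform can sit is position 4+1 = 5, and placing just those 4 first achieves it.

5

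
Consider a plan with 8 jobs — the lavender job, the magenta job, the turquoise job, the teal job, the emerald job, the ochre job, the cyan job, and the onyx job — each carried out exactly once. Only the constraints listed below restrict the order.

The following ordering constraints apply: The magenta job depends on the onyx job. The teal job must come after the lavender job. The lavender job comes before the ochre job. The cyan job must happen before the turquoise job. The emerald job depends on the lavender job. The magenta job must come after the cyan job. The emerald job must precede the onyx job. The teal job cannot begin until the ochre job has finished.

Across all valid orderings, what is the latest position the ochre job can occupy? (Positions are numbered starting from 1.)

The only job forced after the ochre job (directly or by a chain) is the teal job.
With 1 mandatory successor out of 8 jobs total, the latest slot for the ochre job is 8−1 = 7, and it's reachable by doing all non-successors before the ochre job.

7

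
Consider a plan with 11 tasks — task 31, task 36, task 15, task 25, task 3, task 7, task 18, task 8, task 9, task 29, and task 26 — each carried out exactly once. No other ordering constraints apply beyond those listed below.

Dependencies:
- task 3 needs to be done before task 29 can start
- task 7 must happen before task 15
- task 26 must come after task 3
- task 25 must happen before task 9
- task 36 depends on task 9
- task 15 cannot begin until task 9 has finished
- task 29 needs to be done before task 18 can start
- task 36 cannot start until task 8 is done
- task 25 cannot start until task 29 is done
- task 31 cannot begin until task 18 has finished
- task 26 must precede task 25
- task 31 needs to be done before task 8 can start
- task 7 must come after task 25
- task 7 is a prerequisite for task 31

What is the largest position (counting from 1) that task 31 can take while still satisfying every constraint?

Every task that must follow task 31 has to come after it. Tracing all chains starting from task 31, those tasks are: task 36, task 8 — 2 in total.
So at least 2 tasks follow task 31, putting task 31 no later than position 9. That position is achievable by scheduling everything else first.

9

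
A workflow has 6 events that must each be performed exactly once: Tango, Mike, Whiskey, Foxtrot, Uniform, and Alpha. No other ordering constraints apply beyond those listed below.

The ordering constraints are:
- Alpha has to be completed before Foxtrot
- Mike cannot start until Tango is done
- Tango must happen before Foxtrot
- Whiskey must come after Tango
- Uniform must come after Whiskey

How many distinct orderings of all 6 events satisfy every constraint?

42

The events with no prerequisites are Tango, Alpha; any of them can be placed first.
Systematically extending each partial ordering one event at a time and counting, there are 42 complete orderings.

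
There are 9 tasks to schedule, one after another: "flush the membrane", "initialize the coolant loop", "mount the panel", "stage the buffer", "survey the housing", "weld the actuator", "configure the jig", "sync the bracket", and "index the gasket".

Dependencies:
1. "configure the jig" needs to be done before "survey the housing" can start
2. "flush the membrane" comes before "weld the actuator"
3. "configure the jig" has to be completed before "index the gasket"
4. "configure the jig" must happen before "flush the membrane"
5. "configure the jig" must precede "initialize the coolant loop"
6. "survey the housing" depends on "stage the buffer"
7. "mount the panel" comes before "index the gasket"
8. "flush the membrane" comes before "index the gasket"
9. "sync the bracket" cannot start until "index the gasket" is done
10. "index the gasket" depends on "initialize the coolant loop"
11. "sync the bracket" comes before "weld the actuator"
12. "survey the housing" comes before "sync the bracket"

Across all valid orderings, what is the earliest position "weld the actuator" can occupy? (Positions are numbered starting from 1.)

Every task that must precede "weld the actuator" has to come before it. Tracing all chains that end at "weld the actuator", those tasks are: "flush the membrane", "initialize the coolant loop", "mount the panel", "stage the buffer", "survey the housing", "configure the jig", "sync the bracket", "index the gasket" — 8 in total.
So at minimum 8 tasks come before "weld the actuator", putting "weld the actuator" no earlier than position 9. That position is achievable by scheduling exactly those predecessors first.

9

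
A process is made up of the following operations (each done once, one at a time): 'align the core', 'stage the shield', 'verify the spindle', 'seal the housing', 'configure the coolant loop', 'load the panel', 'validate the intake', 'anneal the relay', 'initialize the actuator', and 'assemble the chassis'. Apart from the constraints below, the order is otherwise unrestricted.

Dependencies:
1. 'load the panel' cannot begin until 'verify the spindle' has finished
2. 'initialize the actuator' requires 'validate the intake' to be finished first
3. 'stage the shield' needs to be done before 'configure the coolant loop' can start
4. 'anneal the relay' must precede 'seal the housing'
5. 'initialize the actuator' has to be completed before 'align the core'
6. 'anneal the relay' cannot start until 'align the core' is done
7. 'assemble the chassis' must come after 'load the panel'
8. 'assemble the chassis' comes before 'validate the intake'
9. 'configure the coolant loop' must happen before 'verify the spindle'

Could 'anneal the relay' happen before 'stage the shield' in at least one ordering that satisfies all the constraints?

No

There is a dependency chain 'stage the shield' → 'configure the coolant loop' → 'verify the spindle' → 'load the panel' → 'assemble the chassis' → 'validate the intake' → 'initialize the actuator' → 'align the core' → 'anneal the relay', so 'anneal the relay' always comes after 'stage the shield'.
So no valid ordering can have 'anneal the relay' before 'stage the shield'.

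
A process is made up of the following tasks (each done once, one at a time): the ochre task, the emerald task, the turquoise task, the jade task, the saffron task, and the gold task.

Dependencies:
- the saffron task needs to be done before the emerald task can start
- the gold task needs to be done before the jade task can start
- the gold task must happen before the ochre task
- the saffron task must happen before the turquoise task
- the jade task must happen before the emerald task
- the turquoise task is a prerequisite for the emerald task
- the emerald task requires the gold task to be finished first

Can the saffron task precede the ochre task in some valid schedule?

Yes

The constraints leave the saffron task and the ochre task unordered relative to each other; nothing requires the ochre task earlier.
So a valid ordering placing the saffron task earlier than the ochre task exists.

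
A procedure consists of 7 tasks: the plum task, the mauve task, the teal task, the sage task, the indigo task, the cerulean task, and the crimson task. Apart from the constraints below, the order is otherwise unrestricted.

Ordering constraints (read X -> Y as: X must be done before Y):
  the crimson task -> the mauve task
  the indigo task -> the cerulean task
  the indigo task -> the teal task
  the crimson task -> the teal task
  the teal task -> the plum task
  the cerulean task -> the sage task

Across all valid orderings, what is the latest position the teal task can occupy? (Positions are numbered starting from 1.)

Following the constraints forward from the teal task, its only required successor is the plum task.
So at least 1 task follows the teal task, putting the teal task no later than position 6. That position is achievable by scheduling everything else first.

6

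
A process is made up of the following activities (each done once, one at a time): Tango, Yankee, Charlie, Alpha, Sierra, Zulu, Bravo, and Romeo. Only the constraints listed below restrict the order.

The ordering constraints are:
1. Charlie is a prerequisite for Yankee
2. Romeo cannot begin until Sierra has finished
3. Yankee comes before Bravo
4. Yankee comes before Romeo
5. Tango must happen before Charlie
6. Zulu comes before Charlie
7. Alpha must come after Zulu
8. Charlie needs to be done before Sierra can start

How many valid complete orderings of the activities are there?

The activities with no prerequisites are Tango, Zulu; any of them can be placed first.
Systematically extending each partial ordering one activity at a time and counting, there are 65 complete orderings.

65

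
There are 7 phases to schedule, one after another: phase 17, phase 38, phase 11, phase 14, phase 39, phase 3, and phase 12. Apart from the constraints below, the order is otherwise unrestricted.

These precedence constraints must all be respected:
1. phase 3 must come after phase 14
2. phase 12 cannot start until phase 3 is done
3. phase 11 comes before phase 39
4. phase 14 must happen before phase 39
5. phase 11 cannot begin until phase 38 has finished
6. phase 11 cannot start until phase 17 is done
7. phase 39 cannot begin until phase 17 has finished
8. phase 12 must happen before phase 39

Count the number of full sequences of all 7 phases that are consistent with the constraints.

40

The phases with no prerequisites are phase 17, phase 38, phase 14; any of them can be placed first.
Counting all ways to extend the partial order to a total order gives 40.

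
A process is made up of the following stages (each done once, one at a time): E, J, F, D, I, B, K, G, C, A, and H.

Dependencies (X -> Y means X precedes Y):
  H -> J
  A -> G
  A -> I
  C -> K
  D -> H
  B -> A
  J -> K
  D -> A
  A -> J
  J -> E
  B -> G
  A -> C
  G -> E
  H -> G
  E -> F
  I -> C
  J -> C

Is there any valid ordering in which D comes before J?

Yes

Every valid ordering already has D before J (the constraints require it), so in particular at least one does.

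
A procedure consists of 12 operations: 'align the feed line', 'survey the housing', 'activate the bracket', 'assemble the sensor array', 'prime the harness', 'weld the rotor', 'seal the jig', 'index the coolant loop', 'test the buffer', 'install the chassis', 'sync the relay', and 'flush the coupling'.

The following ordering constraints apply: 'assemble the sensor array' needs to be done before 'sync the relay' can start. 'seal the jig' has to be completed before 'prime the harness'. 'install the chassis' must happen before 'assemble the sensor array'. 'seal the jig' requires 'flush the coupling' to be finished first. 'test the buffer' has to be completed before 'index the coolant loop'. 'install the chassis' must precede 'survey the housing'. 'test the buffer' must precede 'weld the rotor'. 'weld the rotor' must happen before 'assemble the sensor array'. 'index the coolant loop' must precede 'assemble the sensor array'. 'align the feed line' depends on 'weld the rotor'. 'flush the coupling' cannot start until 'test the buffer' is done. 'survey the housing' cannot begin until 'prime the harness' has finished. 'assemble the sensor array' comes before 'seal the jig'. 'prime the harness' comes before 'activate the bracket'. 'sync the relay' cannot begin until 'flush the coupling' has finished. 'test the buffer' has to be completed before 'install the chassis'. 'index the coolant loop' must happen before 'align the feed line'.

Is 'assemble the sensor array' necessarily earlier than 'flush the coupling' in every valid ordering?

No chain of constraints connects 'assemble the sensor array' to 'flush the coupling' in either direction.
A valid ordering placing 'flush the coupling' before 'assemble the sensor array' exists, so the answer is no.

No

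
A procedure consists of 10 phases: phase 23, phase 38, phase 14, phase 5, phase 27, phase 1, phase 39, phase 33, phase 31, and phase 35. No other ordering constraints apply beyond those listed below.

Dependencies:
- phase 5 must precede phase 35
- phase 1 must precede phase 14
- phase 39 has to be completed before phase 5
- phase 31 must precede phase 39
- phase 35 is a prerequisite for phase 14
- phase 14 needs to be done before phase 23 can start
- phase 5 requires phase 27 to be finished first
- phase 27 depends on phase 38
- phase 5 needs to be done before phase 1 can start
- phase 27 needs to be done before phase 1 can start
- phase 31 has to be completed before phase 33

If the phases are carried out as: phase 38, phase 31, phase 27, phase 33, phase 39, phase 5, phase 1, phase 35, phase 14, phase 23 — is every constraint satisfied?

Going through the constraints one by one, each required predecessor appears earlier in the sequence than its dependent — e.g. phase 27 (position 3) is before phase 1 (position 7), as required.

Yes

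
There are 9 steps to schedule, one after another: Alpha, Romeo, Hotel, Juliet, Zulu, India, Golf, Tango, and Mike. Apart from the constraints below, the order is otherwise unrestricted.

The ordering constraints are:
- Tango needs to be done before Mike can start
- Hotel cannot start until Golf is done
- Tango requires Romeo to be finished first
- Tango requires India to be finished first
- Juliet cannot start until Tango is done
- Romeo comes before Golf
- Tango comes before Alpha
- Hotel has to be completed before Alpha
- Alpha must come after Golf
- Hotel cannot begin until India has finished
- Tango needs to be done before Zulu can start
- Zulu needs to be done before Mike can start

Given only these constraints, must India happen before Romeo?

India and Romeo are not related by any chain of constraints.
A valid ordering placing Romeo before India exists, so the answer is no.

No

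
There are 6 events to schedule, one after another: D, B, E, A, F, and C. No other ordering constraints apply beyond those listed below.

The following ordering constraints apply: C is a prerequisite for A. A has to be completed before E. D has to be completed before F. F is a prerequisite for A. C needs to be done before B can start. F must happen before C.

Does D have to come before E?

Yes

There is a constraint chain D → F → A → E.
Hence D necessarily comes before E.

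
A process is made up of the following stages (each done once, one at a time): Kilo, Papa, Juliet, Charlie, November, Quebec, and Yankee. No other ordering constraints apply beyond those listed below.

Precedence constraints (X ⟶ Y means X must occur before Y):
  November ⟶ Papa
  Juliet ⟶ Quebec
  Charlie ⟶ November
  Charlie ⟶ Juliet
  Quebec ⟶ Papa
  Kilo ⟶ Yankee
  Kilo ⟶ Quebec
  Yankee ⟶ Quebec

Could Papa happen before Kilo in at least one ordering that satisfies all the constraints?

No

Following Kilo → Quebec → Papa, Kilo must precede Papa in every valid ordering.
Hence Papa can never be scheduled before Kilo.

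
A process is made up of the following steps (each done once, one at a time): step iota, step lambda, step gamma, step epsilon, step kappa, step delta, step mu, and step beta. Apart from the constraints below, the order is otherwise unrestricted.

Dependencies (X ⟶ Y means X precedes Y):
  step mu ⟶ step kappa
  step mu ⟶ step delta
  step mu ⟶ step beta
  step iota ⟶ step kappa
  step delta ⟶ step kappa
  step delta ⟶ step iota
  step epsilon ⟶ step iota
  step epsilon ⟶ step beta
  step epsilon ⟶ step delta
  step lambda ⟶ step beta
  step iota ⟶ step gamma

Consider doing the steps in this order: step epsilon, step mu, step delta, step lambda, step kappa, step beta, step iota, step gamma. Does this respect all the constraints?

Here step iota comes after step kappa.
Since step iota is required before step kappa, the ordering is invalid.

No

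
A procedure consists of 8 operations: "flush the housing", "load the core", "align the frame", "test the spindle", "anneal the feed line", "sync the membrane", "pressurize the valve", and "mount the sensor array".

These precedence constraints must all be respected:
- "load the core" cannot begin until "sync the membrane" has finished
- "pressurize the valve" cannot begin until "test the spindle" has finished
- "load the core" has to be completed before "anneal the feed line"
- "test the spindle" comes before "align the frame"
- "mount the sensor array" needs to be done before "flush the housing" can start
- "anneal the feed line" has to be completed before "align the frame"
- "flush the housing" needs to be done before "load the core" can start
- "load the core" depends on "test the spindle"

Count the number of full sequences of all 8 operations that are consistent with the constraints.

66

3 operations have no prerequisites ("test the spindle", "sync the membrane", "mount the sensor array"), so any of them could come first.
Systematically extending each partial ordering one operation at a time and counting, there are 66 complete orderings.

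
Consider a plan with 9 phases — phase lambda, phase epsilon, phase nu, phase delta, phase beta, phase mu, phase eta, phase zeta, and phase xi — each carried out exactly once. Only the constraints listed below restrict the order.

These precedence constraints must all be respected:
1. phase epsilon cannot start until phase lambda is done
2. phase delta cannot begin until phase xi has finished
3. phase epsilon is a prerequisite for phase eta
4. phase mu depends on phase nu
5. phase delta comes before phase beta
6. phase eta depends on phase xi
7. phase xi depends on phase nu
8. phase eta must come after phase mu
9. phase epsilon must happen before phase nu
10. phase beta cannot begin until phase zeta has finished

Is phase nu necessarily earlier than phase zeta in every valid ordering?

Nothing in the constraints links phase nu and phase zeta; they are unordered relative to each other.
There exist valid orderings with phase zeta before phase nu, so phase nu is not required to come first.

No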